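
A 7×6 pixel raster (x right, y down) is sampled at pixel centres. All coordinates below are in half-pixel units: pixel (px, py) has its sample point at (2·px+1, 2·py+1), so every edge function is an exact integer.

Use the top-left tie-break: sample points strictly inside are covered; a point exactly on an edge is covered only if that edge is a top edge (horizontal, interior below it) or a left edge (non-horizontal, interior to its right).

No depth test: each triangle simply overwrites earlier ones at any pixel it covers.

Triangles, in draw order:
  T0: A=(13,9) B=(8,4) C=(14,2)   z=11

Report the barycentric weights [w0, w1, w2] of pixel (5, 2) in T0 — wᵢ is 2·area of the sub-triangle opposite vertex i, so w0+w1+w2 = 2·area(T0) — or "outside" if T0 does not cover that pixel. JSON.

T0:
  2·area = 40
  edge (13, 9)→(8, 4): d=(-5,-5) top-left  bias=+0
  edge (8, 4)→(14, 2): d=(6,-2) top-left  bias=+0
  edge (14, 2)→(13, 9): d=(-1,7) right/bottom  bias=-1
    (2,0)@(5, 1): e=[0,-24,64] → .  [on edge]
    (3,1)@(7, 3): e=[0,-8,48] → .  [on edge]
    (5,1)@(11, 3): e=[20,0,20] → X  [on edge]
    (6,1)@(13, 3): e=[30,4,6] → X
    (2,2)@(5, 5): e=[-20,0,60] → .  [on edge]
    (4,2)@(9, 5): e=[0,8,32] → X  [on edge]
    (4,3)@(9, 7): e=[-10,20,30] → .
    (5,3)@(11, 7): e=[0,24,16] → X  [on edge]
    (5,4)@(11, 9): e=[-10,36,14] → .
    (6,4)@(13, 9): e=[0,40,0] → .  [on edge]
  covered (7 px):
    . . . . . . .
    . . . . . X X
    . . . . X X X
    . . . . . X X
    . . . . . . .
    . . . . . . .

Result: [12,18,10]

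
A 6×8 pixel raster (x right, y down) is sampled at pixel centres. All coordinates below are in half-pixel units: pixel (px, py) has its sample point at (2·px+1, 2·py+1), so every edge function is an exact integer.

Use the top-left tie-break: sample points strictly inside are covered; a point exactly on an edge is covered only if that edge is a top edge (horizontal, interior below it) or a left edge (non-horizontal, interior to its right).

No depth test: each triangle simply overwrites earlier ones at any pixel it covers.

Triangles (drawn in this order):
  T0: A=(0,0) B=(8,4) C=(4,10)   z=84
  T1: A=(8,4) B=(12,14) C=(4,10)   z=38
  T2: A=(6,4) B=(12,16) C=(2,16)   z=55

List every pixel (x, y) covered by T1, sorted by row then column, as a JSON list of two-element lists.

T0:
  2·area = 64
  edge (0, 0)→(8, 4): d=(8,4) right/bottom  bias=-1
  edge (8, 4)→(4, 10): d=(-4,6) right/bottom  bias=-1
  edge (4, 10)→(0, 0): d=(-4,-10) top-left  bias=+0
    (0,0)@(1, 1): e=[4,54,6] → █
    (1,0)@(3, 1): e=[-4,42,26] → ·
    (0,1)@(1, 3): e=[20,46,-2] → ·
    (1,1)@(3, 3): e=[12,34,18] → █
    (2,1)@(5, 3): e=[4,22,38] → █
    (3,1)@(7, 3): e=[-4,10,58] → ·
    (1,2)@(3, 5): e=[28,26,10] → █
    (3,2)@(7, 5): e=[12,2,50] → █
    (4,2)@(9, 5): e=[4,-10,70] → ·
    (1,3)@(3, 7): e=[44,18,2] → █
    (3,3)@(7, 7): e=[28,-6,42] → ·
    (1,4)@(3, 9): e=[60,10,-6] → ·
  covered (8 px):
    █ · · · · ·
    · █ █ · · ·
    · █ █ █ · ·
    · █ █ · · ·
    · · · · · ·
    · · · · · ·
    · · · · · ·
    · · · · · ·
T1:
  2·area = 64
  edge (8, 4)→(12, 14): d=(4,10) right/bottom  bias=-1
  edge (12, 14)→(4, 10): d=(-8,-4) top-left  bias=+0
  edge (4, 10)→(8, 4): d=(4,-6) top-left  bias=+0
    (3,3)@(7, 7): e=[22,36,6] → █
    (4,3)@(9, 7): e=[2,44,18] → █
    (5,3)@(11, 7): e=[-18,52,30] → ·
    (2,4)@(5, 9): e=[50,12,2] → █
    (5,4)@(11, 9): e=[-10,36,38] → ·
    (2,5)@(5, 11): e=[58,-4,10] → ·
    (3,5)@(7, 11): e=[38,4,22] → █
    (5,5)@(11, 11): e=[-2,20,46] → ·
    (3,6)@(7, 13): e=[46,-12,30] → ·
    (4,6)@(9, 13): e=[26,-4,42] → ·
    (5,6)@(11, 13): e=[6,4,54] → █
    (5,7)@(11, 15): e=[14,-12,62] → ·
  covered (8 px):
    · · · · · ·
    · · · · · ·
    · · · · · ·
    · · · █ █ ·
    · · █ █ █ ·
    · · · █ █ ·
    · · · · · █
    · · · · · ·
T2:
  2·area = 120
  edge (6, 4)→(12, 16): d=(6,12) right/bottom  bias=-1
  edge (12, 16)→(2, 16): d=(-10,0) right/bottom  bias=-1
  edge (2, 16)→(6, 4): d=(4,-12) top-left  bias=+0
    (3,0)@(7, 1): e=[-30,150,0] → ·  [on edge]
    (2,3)@(5, 7): e=[30,90,0] → █  [on edge]
    (3,3)@(7, 7): e=[6,90,24] → █
    (4,3)@(9, 7): e=[-18,90,48] → ·
    (2,4)@(5, 9): e=[42,70,8] → █
    (4,4)@(9, 9): e=[-6,70,56] → ·
    (2,5)@(5, 11): e=[54,50,16] → █
    (4,5)@(9, 11): e=[6,50,64] → █
    (5,5)@(11, 11): e=[-18,50,88] → ·
    (1,6)@(3, 13): e=[90,30,0] → █  [on edge]
    (5,6)@(11, 13): e=[-6,30,96] → ·
    (1,7)@(3, 15): e=[102,10,8] → █
  covered (16 px):
    · · · · · ·
    · · · · · ·
    · · · · · ·
    · · █ █ · ·
    · · █ █ · ·
    · · █ █ █ ·
    · █ █ █ █ ·
    · █ █ █ █ █

Answer: [[3,3],[4,3],[2,4],[3,4],[4,4],[3,5],[4,5],[5,6]]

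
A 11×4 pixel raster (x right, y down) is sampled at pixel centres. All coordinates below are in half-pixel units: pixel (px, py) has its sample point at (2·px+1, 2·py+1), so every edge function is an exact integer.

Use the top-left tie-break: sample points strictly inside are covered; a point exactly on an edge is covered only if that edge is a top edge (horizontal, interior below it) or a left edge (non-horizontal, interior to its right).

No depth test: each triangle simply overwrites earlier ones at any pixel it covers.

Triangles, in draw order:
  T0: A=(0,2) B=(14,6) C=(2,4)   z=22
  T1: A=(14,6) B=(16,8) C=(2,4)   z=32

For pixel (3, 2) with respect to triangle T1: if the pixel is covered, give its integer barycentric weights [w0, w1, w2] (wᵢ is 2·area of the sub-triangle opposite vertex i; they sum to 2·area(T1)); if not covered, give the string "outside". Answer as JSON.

T0:
  2·area = 20
  edge (0, 2)→(14, 6): d=(14,4) right/bottom  bias=-1
  edge (14, 6)→(2, 4): d=(-12,-2) top-left  bias=+0
  edge (2, 4)→(0, 2): d=(-2,-2) top-left  bias=+0
    (0,1)@(1, 3): e=[10,10,0] → #  [on edge]
    (1,1)@(3, 3): e=[2,14,4] → #
    (2,1)@(5, 3): e=[-6,18,8] → ·
    (0,2)@(1, 5): e=[38,-14,-4] → ·
    (1,2)@(3, 5): e=[30,-10,0] → ·  [on edge]
    (4,2)@(9, 5): e=[6,2,12] → #
    (5,2)@(11, 5): e=[-2,6,16] → ·
    (2,3)@(5, 7): e=[50,-30,0] → ·  [on edge]
    (4,3)@(9, 7): e=[34,-22,8] → ·
  covered (3 px):
    · · · · · · · · · · ·
    # # · · · · · · · · ·
    · · · · # · · · · · ·
    · · · · · · · · · · ·
T1:
  2·area = 20
  edge (14, 6)→(16, 8): d=(2,2) right/bottom  bias=-1
  edge (16, 8)→(2, 4): d=(-14,-4) top-left  bias=+0
  edge (2, 4)→(14, 6): d=(12,2) right/bottom  bias=-1
    (4,0)@(9, 1): e=[0,70,-50] → ·  [on edge]
    (5,1)@(11, 3): e=[0,50,-30] → ·  [on edge]
    (3,2)@(7, 5): e=[12,6,2] → #
    (4,2)@(9, 5): e=[8,14,-2] → ·
    (6,2)@(13, 5): e=[0,30,-10] → ·  [on edge]
    (3,3)@(7, 7): e=[16,-22,26] → ·
    (6,3)@(13, 7): e=[4,2,14] → #
    (7,3)@(15, 7): e=[0,10,10] → ·  [on edge]
  covered (2 px):
    · · · · · · · · · · ·
    · · · · · · · · · · ·
    · · · # · · · · · · ·
    · · · · · · # · · · ·

Final: [6,2,12]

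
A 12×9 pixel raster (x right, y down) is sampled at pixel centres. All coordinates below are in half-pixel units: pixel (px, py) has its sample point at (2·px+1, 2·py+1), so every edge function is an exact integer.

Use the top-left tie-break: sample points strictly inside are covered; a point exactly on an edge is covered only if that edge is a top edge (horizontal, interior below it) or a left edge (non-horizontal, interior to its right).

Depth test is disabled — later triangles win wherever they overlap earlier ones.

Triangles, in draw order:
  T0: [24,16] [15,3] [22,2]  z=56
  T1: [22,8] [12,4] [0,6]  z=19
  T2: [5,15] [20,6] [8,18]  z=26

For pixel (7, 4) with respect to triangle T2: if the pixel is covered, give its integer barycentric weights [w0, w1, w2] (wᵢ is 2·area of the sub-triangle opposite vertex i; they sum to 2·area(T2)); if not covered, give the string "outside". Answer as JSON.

T0:
  2·area = 100
  edge (24, 16)→(15, 3): d=(-9,-13) top-left  bias=+0
  edge (15, 3)→(22, 2): d=(7,-1) top-left  bias=+0
  edge (22, 2)→(24, 16): d=(2,14) right/bottom  bias=-1
    (7,1)@(15, 3): e=[0,0,100] → █  [on edge]
    (8,1)@(17, 3): e=[26,2,72] → █
    (9,1)@(19, 3): e=[52,4,44] → █
    (10,1)@(21, 3): e=[78,6,16] → █
    (11,1)@(23, 3): e=[104,8,-12] → ·
    (0,2)@(1, 5): e=[-200,0,300] → ·  [on edge]
    (7,2)@(15, 5): e=[-18,14,104] → ·
    (8,2)@(17, 5): e=[8,16,76] → █
    (11,2)@(23, 5): e=[86,22,-8] → ·
    (8,3)@(17, 7): e=[-10,30,80] → ·
    (9,3)@(19, 7): e=[16,32,52] → █
    (11,3)@(23, 7): e=[68,36,-4] → ·
    (11,4)@(23, 9): e=[50,50,0] → ·  [on edge]
  covered (13 px):
    · · · · · · · · · · · ·
    · · · · · · · █ █ █ █ ·
    · · · · · · · · █ █ █ ·
    · · · · · · · · · █ █ ·
    · · · · · · · · · · █ ·
    · · · · · · · · · · █ █
    · · · · · · · · · · · █
    · · · · · · · · · · · ·
    · · · · · · · · · · · ·
T1:
  2·area = 68  (B↔C swapped to make it positive)
  edge (22, 8)→(0, 6): d=(-22,-2) top-left  bias=+0
  edge (0, 6)→(12, 4): d=(12,-2) top-left  bias=+0
  edge (12, 4)→(22, 8): d=(10,4) right/bottom  bias=-1
    (3,2)@(7, 5): e=[36,2,30] → █
    (4,2)@(9, 5): e=[40,6,22] → █
    (5,2)@(11, 5): e=[44,10,14] → █
    (6,2)@(13, 5): e=[48,14,6] → █
    (7,2)@(15, 5): e=[52,18,-2] → ·
    (3,3)@(7, 7): e=[-8,26,50] → ·
    (4,3)@(9, 7): e=[-4,30,42] → ·
    (5,3)@(11, 7): e=[0,34,34] → █  [on edge]
    (7,3)@(15, 7): e=[8,42,18] → █
    (8,3)@(17, 7): e=[12,46,10] → █
    (9,3)@(19, 7): e=[16,50,2] → █
    (10,3)@(21, 7): e=[20,54,-6] → ·
  covered (9 px):
    · · · · · · · · · · · ·
    · · · · · · · · · · · ·
    · · · █ █ █ █ · · · · ·
    · · · · · █ █ █ █ █ · ·
    · · · · · · · · · · · ·
    · · · · · · · · · · · ·
    · · · · · · · · · · · ·
    · · · · · · · · · · · ·
    · · · · · · · · · · · ·
T2:
  2·area = 72
  edge (5, 15)→(20, 6): d=(15,-9) top-left  bias=+0
  edge (20, 6)→(8, 18): d=(-12,12) right/bottom  bias=-1
  edge (8, 18)→(5, 15): d=(-3,-3) top-left  bias=+0
    (11,1)@(23, 3): e=[-18,0,90] → ·  [on edge]
    (10,2)@(21, 5): e=[-6,0,78] → ·  [on edge]
    (9,3)@(19, 7): e=[6,0,66] → ·  [on edge]
    (7,4)@(15, 9): e=[0,24,48] → █  [on edge]
    (8,4)@(17, 9): e=[18,0,54] → ·  [on edge]
    (0,5)@(1, 11): e=[-96,168,0] → ·  [on edge]
    (6,5)@(13, 11): e=[12,24,36] → █
    (7,5)@(15, 11): e=[30,0,42] → ·  [on edge]
    (1,6)@(3, 13): e=[-48,120,0] → ·  [on edge]
    (4,6)@(9, 13): e=[6,48,18] → █
    (5,6)@(11, 13): e=[24,24,24] → █
    (6,6)@(13, 13): e=[42,0,30] → ·  [on edge]
    (2,7)@(5, 15): e=[0,72,0] → █  [on edge]
    (5,7)@(11, 15): e=[54,0,18] → ·  [on edge]
    (3,8)@(7, 17): e=[48,24,0] → █  [on edge]
    (4,8)@(9, 17): e=[66,0,6] → ·  [on edge]
  covered (8 px):
    · · · · · · · · · · · ·
    · · · · · · · · · · · ·
    · · · · · · · · · · · ·
    · · · · · · · · · · · ·
    · · · · · · · █ · · · ·
    · · · · · · █ · · · · ·
    · · · · █ █ · · · · · ·
    · · █ █ █ · · · · · · ·
    · · · █ · · · · · · · ·

Answer: [24,48,0]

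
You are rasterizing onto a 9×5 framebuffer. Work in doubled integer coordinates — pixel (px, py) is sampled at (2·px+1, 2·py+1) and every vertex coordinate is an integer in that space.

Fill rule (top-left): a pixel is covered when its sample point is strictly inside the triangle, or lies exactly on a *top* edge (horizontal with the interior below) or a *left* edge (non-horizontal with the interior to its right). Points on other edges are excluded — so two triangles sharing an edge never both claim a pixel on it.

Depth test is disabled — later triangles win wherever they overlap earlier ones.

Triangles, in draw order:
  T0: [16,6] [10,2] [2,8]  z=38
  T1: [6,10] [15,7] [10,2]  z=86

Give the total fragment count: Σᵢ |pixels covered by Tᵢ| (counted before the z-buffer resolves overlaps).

T0:
  2·area = 68  (B↔C swapped to make it positive)
  edge (16, 6)→(2, 8): d=(-14,2) right/bottom  bias=-1
  edge (2, 8)→(10, 2): d=(8,-6) top-left  bias=+0
  edge (10, 2)→(16, 6): d=(6,4) right/bottom  bias=-1
    (4,1)@(9, 3): e=[56,2,10] → #
    (5,1)@(11, 3): e=[52,14,2] → #
    (6,1)@(13, 3): e=[48,26,-6] → ·
    (3,2)@(7, 5): e=[32,6,30] → #
    (6,2)@(13, 5): e=[20,42,6] → #
    (7,2)@(15, 5): e=[16,54,-2] → ·
    (2,3)@(5, 7): e=[8,10,50] → #
    (4,3)@(9, 7): e=[0,34,34] → ·  [on edge]
    (5,3)@(11, 7): e=[-4,46,26] → ·
    (6,3)@(13, 7): e=[-8,58,18] → ·
    (2,4)@(5, 9): e=[-20,26,62] → ·
    (3,4)@(7, 9): e=[-24,38,54] → ·
  covered (8 px):
    · · · · · · · · ·
    · · · · # # · · ·
    · · · # # # # · ·
    · · # # · · · · ·
    · · · · · · · · ·
T1:
  2·area = 60  (B↔C swapped to make it positive)
  edge (6, 10)→(10, 2): d=(4,-8) top-left  bias=+0
  edge (10, 2)→(15, 7): d=(5,5) right/bottom  bias=-1
  edge (15, 7)→(6, 10): d=(-9,3) right/bottom  bias=-1
    (4,0)@(9, 1): e=[-12,0,72] → ·  [on edge]
    (5,1)@(11, 3): e=[12,0,48] → ·  [on edge]
    (4,2)@(9, 5): e=[4,20,36] → #
    (5,2)@(11, 5): e=[20,10,30] → #
    (6,2)@(13, 5): e=[36,0,24] → ·  [on edge]
    (4,3)@(9, 7): e=[12,30,18] → #
    (6,3)@(13, 7): e=[44,10,6] → #
    (7,3)@(15, 7): e=[60,0,0] → ·  [on edge]
    (3,4)@(7, 9): e=[4,50,6] → #
    (4,4)@(9, 9): e=[20,40,0] → ·  [on edge]
    (5,4)@(11, 9): e=[36,30,-6] → ·
    (6,4)@(13, 9): e=[52,20,-12] → ·
    (8,4)@(17, 9): e=[84,0,-24] → ·  [on edge]
  covered (6 px):
    · · · · · · · · ·
    · · · · · · · · ·
    · · · · # # · · ·
    · · · · # # # · ·
    · · · # · · · · ·

Result: 14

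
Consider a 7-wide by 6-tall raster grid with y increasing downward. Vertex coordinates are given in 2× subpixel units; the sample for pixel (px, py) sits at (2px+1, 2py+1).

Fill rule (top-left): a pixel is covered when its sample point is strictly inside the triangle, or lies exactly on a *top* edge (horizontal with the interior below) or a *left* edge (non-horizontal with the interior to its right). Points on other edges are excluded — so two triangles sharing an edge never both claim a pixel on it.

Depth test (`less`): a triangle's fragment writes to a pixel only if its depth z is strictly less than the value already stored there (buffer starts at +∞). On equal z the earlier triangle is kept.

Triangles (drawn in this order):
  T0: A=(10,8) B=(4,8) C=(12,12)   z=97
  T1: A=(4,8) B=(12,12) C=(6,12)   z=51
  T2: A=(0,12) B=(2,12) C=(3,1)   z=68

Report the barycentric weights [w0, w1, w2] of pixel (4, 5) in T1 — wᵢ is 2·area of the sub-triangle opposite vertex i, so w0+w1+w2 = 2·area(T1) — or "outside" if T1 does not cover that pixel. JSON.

T0:
  2·area = 24  (B↔C swapped to make it positive)
  edge (10, 8)→(12, 12): d=(2,4) right/bottom  bias=-1
  edge (12, 12)→(4, 8): d=(-8,-4) top-left  bias=+0
  edge (4, 8)→(10, 8): d=(6,0) top-left  bias=+0
    (3,4)@(7, 9): e=[14,4,6] → #
    (4,4)@(9, 9): e=[6,12,6] → #
    (5,4)@(11, 9): e=[-2,20,6] → ·
    (3,5)@(7, 11): e=[18,-12,18] → ·
    (4,5)@(9, 11): e=[10,-4,18] → ·
    (5,5)@(11, 11): e=[2,4,18] → #
    (6,5)@(13, 11): e=[-6,12,18] → ·
  covered (3 px):
    · · · · · · ·
    · · · · · · ·
    · · · · · · ·
    · · · · · · ·
    · · · # # · ·
    · · · · · # ·
T1:
  2·area = 24
  edge (4, 8)→(12, 12): d=(8,4) right/bottom  bias=-1
  edge (12, 12)→(6, 12): d=(-6,0) right/bottom  bias=-1
  edge (6, 12)→(4, 8): d=(-2,-4) top-left  bias=+0
    (2,4)@(5, 9): e=[4,18,2] → #
    (3,4)@(7, 9): e=[-4,18,10] → ·
    (2,5)@(5, 11): e=[20,6,-2] → ·
    (3,5)@(7, 11): e=[12,6,6] → #
    (4,5)@(9, 11): e=[4,6,14] → #
    (5,5)@(11, 11): e=[-4,6,22] → ·
  covered (3 px):
    · · · · · · ·
    · · · · · · ·
    · · · · · · ·
    · · · · · · ·
    · · # · · · ·
    · · · # # · ·
T2:
  2·area = 22  (B↔C swapped to make it positive)
  edge (0, 12)→(3, 1): d=(3,-11) top-left  bias=+0
  edge (3, 1)→(2, 12): d=(-1,11) right/bottom  bias=-1
  edge (2, 12)→(0, 12): d=(-2,0) right/bottom  bias=-1
    (1,0)@(3, 1): e=[0,0,22] → ·  [on edge]
    (0,4)@(1, 9): e=[2,14,6] → #
    (1,4)@(3, 9): e=[24,-8,6] → ·
    (0,5)@(1, 11): e=[8,12,2] → #
    (1,5)@(3, 11): e=[30,-10,2] → ·
  covered (2 px):
    · · · · · · ·
    · · · · · · ·
    · · · · · · ·
    · · · · · · ·
    # · · · · · ·
    # · · · · · ·

Result: [6,14,4]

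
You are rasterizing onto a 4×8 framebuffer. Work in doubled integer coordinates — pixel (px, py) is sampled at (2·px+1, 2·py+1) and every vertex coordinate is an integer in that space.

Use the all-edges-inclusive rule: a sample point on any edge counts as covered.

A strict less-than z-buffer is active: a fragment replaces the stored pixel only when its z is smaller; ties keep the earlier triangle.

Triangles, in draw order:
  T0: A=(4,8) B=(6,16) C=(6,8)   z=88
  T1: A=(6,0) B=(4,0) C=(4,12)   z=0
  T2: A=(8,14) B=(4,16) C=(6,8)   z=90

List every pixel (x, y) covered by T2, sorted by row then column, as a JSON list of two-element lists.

T0:
  2·area = 16  (B↔C swapped to make it positive)
  edge (4, 8)→(6, 8): d=(2,0) inclusive
  edge (6, 8)→(6, 16): d=(0,8) inclusive
  edge (6, 16)→(4, 8): d=(-2,-8) inclusive
    (2,4)@(5, 9): e=[2,8,6] → #
    (3,4)@(7, 9): e=[2,-8,22] → ·
    (2,5)@(5, 11): e=[6,8,2] → #
    (3,5)@(7, 11): e=[6,-8,18] → ·
    (2,6)@(5, 13): e=[10,8,-2] → ·
  covered (2 px):
    · · · ·
    · · · ·
    · · · ·
    · · · ·
    · · # ·
    · · # ·
    · · · ·
    · · · ·
T1:
  2·area = 24  (B↔C swapped to make it positive)
  edge (6, 0)→(4, 12): d=(-2,12) inclusive
  edge (4, 12)→(4, 0): d=(0,-12) inclusive
  edge (4, 0)→(6, 0): d=(2,0) inclusive
    (2,0)@(5, 1): e=[10,12,2] → #
    (3,0)@(7, 1): e=[-14,36,2] → ·
    (2,1)@(5, 3): e=[6,12,6] → #
    (3,1)@(7, 3): e=[-18,36,6] → ·
    (2,2)@(5, 5): e=[2,12,10] → #
    (3,2)@(7, 5): e=[-22,36,10] → ·
    (2,3)@(5, 7): e=[-2,12,14] → ·
  covered (3 px):
    · · # ·
    · · # ·
    · · # ·
    · · · ·
    · · · ·
    · · · ·
    · · · ·
    · · · ·
T2:
  2·area = 28
  edge (8, 14)→(4, 16): d=(-4,2) inclusive
  edge (4, 16)→(6, 8): d=(2,-8) inclusive
  edge (6, 8)→(8, 14): d=(2,6) inclusive
    (2,2)@(5, 5): e=[42,-14,0] → ·  [on edge]
    (3,5)@(7, 11): e=[14,14,0] → #  [on edge]
    (2,6)@(5, 13): e=[10,2,16] → #
    (2,7)@(5, 15): e=[2,6,20] → #
    (3,7)@(7, 15): e=[-2,22,8] → ·
  covered (4 px):
    · · · ·
    · · · ·
    · · · ·
    · · · ·
    · · · ·
    · · · #
    · · # #
    · · # ·

Answer: [[3,5],[2,6],[3,6],[2,7]]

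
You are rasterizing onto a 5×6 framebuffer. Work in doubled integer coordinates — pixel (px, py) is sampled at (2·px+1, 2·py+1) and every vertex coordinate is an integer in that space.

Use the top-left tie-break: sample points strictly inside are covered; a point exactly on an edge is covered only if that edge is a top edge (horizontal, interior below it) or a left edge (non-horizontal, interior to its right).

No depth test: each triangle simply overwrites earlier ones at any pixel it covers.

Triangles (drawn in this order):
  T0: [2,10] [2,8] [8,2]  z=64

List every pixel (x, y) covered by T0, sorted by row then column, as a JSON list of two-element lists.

T0:
  2·area = 12
  edge (2, 10)→(2, 8): d=(0,-2) top-left  bias=+0
  edge (2, 8)→(8, 2): d=(6,-6) top-left  bias=+0
  edge (8, 2)→(2, 10): d=(-6,8) right/bottom  bias=-1
    (4,0)@(9, 1): e=[14,0,-2] → ·  [on edge]
    (3,1)@(7, 3): e=[10,0,2] → #  [on edge]
    (4,1)@(9, 3): e=[14,12,-14] → ·
    (2,2)@(5, 5): e=[6,0,6] → #  [on edge]
    (3,2)@(7, 5): e=[10,12,-10] → ·
    (1,3)@(3, 7): e=[2,0,10] → #  [on edge]
    (2,3)@(5, 7): e=[6,12,-6] → ·
    (0,4)@(1, 9): e=[-2,0,14] → ·  [on edge]
    (1,4)@(3, 9): e=[2,12,-2] → ·
  covered (3 px):
    · · · · ·
    · · · # ·
    · · # · ·
    · # · · ·
    · · · · ·
    · · · · ·

Result: [[3,1],[2,2],[1,3]]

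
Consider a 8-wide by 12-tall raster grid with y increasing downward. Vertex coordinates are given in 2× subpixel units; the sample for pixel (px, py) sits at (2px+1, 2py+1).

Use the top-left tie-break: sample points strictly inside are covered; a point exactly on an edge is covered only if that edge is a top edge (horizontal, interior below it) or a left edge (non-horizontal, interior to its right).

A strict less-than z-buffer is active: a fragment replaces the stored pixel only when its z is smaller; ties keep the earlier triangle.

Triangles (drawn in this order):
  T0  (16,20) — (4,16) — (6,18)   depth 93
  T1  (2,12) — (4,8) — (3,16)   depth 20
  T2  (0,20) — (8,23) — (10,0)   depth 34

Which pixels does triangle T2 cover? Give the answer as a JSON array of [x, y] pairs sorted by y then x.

T0:
  2·area = 16  (B↔C swapped to make it positive)
  edge (16, 20)→(6, 18): d=(-10,-2) top-left  bias=+0
  edge (6, 18)→(4, 16): d=(-2,-2) top-left  bias=+0
  edge (4, 16)→(16, 20): d=(12,4) right/bottom  bias=-1
    (0,6)@(1, 13): e=[40,0,-24] → ·  [on edge]
    (0,7)@(1, 15): e=[20,-4,0] → ·  [on edge]
    (1,7)@(3, 15): e=[24,0,-8] → ·  [on edge]
    (0,8)@(1, 17): e=[0,-8,24] → ·  [on edge]
    (2,8)@(5, 17): e=[8,0,8] → #  [on edge]
    (3,8)@(7, 17): e=[12,4,0] → ·  [on edge]
    (2,9)@(5, 19): e=[-12,-4,32] → ·
    (3,9)@(7, 19): e=[-8,0,24] → ·  [on edge]
    (5,9)@(11, 19): e=[0,8,8] → #  [on edge]
    (6,9)@(13, 19): e=[4,12,0] → ·  [on edge]
    (4,10)@(9, 21): e=[-24,0,40] → ·  [on edge]
    (5,10)@(11, 21): e=[-20,4,32] → ·
    (5,11)@(11, 23): e=[-40,0,56] → ·  [on edge]
  covered (2 px):
    · · · · · · · ·
    · · · · · · · ·
    · · · · · · · ·
    · · · · · · · ·
    · · · · · · · ·
    · · · · · · · ·
    · · · · · · · ·
    · · · · · · · ·
    · · # · · · · ·
    · · · · · # · ·
    · · · · · · · ·
    · · · · · · · ·
T1:
  2·area = 12
  edge (2, 12)→(4, 8): d=(2,-4) top-left  bias=+0
  edge (4, 8)→(3, 16): d=(-1,8) right/bottom  bias=-1
  edge (3, 16)→(2, 12): d=(-1,-4) top-left  bias=+0
    (1,5)@(3, 11): e=[2,5,5] → #
    (2,5)@(5, 11): e=[10,-11,13] → ·
    (1,6)@(3, 13): e=[6,3,3] → #
    (2,6)@(5, 13): e=[14,-13,11] → ·
    (1,7)@(3, 15): e=[10,1,1] → #
    (2,7)@(5, 15): e=[18,-15,9] → ·
    (1,8)@(3, 17): e=[14,-1,-1] → ·
  covered (3 px):
    · · · · · · · ·
    · · · · · · · ·
    · · · · · · · ·
    · · · · · · · ·
    · · · · · · · ·
    · # · · · · · ·
    · # · · · · · ·
    · # · · · · · ·
    · · · · · · · ·
    · · · · · · · ·
    · · · · · · · ·
    · · · · · · · ·
T2:
  2·area = 190  (B↔C swapped to make it positive)
  edge (0, 20)→(10, 0): d=(10,-20) top-left  bias=+0
  edge (10, 0)→(8, 23): d=(-2,23) right/bottom  bias=-1
  edge (8, 23)→(0, 20): d=(-8,-3) top-left  bias=+0
    (4,1)@(9, 3): e=[10,17,163] → #
    (5,1)@(11, 3): e=[50,-29,169] → ·
    (4,2)@(9, 5): e=[30,13,147] → #
    (5,2)@(11, 5): e=[70,-33,153] → ·
    (3,3)@(7, 7): e=[10,55,125] → #
    (5,3)@(11, 7): e=[90,-37,137] → ·
    (3,4)@(7, 9): e=[30,51,109] → #
    (5,4)@(11, 9): e=[110,-41,121] → ·
    (2,5)@(5, 11): e=[10,93,87] → #
    (5,5)@(11, 11): e=[130,-45,105] → ·
    (2,6)@(5, 13): e=[30,89,71] → #
    (4,6)@(9, 13): e=[110,-3,83] → ·
  covered (24 px):
    · · · · · · · ·
    · · · · # · · ·
    · · · · # · · ·
    · · · # # · · ·
    · · · # # · · ·
    · · # # # · · ·
    · · # # · · · ·
    · # # # · · · ·
    · # # # · · · ·
    # # # # · · · ·
    · # # # · · · ·
    · · · · · · · ·

Final: [[4,1],[4,2],[3,3],[4,3],[3,4],[4,4],[2,5],[3,5],[4,5],[2,6],[3,6],[1,7],[2,7],[3,7],[1,8],[2,8],[3,8],[0,9],[1,9],[2,9],[3,9],[1,10],[2,10],[3,10]]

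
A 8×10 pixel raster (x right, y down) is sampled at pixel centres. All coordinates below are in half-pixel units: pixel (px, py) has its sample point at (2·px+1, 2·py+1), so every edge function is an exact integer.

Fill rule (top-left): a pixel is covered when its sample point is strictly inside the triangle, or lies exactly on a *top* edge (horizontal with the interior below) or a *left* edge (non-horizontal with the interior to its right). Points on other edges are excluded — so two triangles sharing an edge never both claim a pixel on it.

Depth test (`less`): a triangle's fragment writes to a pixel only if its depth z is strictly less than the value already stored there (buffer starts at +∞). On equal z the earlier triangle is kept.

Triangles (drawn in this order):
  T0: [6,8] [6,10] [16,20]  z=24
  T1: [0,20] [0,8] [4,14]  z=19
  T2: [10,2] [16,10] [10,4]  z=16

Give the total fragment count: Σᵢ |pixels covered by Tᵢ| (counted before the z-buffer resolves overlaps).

T0:
  2·area = 20  (B↔C swapped to make it positive)
  edge (6, 8)→(16, 20): d=(10,12) right/bottom  bias=-1
  edge (16, 20)→(6, 10): d=(-10,-10) top-left  bias=+0
  edge (6, 10)→(6, 8): d=(0,-2) top-left  bias=+0
    (0,2)@(1, 5): e=[30,0,-10] → ·  [on edge]
    (1,3)@(3, 7): e=[26,0,-6] → ·  [on edge]
    (2,4)@(5, 9): e=[22,0,-2] → ·  [on edge]
    (3,5)@(7, 11): e=[18,0,2] → █  [on edge]
    (4,5)@(9, 11): e=[-6,20,6] → ·
    (3,6)@(7, 13): e=[38,-20,2] → ·
    (4,6)@(9, 13): e=[14,0,6] → █  [on edge]
    (5,6)@(11, 13): e=[-10,20,10] → ·
    (4,7)@(9, 15): e=[34,-20,6] → ·
    (5,7)@(11, 15): e=[10,0,10] → █  [on edge]
    (6,7)@(13, 15): e=[-14,20,14] → ·
    (5,8)@(11, 17): e=[30,-20,10] → ·
    (6,8)@(13, 17): e=[6,0,14] → █  [on edge]
    (7,9)@(15, 19): e=[2,0,18] → █  [on edge]
  covered (5 px):
    · · · · · · · ·
    · · · · · · · ·
    · · · · · · · ·
    · · · · · · · ·
    · · · · · · · ·
    · · · █ · · · ·
    · · · · █ · · ·
    · · · · · █ · ·
    · · · · · · █ ·
    · · · · · · · █
T1:
  2·area = 48
  edge (0, 20)→(0, 8): d=(0,-12) top-left  bias=+0
  edge (0, 8)→(4, 14): d=(4,6) right/bottom  bias=-1
  edge (4, 14)→(0, 20): d=(-4,6) right/bottom  bias=-1
    (0,5)@(1, 11): e=[12,6,30] → █
    (1,5)@(3, 11): e=[36,-6,18] → ·
    (0,6)@(1, 13): e=[12,14,22] → █
    (1,6)@(3, 13): e=[36,2,10] → █
    (2,6)@(5, 13): e=[60,-10,-2] → ·
    (0,7)@(1, 15): e=[12,22,14] → █
    (2,7)@(5, 15): e=[60,-2,-10] → ·
    (0,8)@(1, 17): e=[12,30,6] → █
    (1,8)@(3, 17): e=[36,18,-6] → ·
    (0,9)@(1, 19): e=[12,38,-2] → ·
  covered (6 px):
    · · · · · · · ·
    · · · · · · · ·
    · · · · · · · ·
    · · · · · · · ·
    · · · · · · · ·
    █ · · · · · · ·
    █ █ · · · · · ·
    █ █ · · · · · ·
    █ · · · · · · ·
    · · · · · · · ·
T2:
  2·area = 12
  edge (10, 2)→(16, 10): d=(6,8) right/bottom  bias=-1
  edge (16, 10)→(10, 4): d=(-6,-6) top-left  bias=+0
  edge (10, 4)→(10, 2): d=(0,-2) top-left  bias=+0
    (3,0)@(7, 1): e=[18,0,-6] → ·  [on edge]
    (4,1)@(9, 3): e=[14,0,-2] → ·  [on edge]
    (5,2)@(11, 5): e=[10,0,2] → █  [on edge]
    (6,2)@(13, 5): e=[-6,12,6] → ·
    (5,3)@(11, 7): e=[22,-12,2] → ·
    (6,3)@(13, 7): e=[6,0,6] → █  [on edge]
    (7,3)@(15, 7): e=[-10,12,10] → ·
    (6,4)@(13, 9): e=[18,-12,6] → ·
    (7,4)@(15, 9): e=[2,0,10] → █  [on edge]
    (7,5)@(15, 11): e=[14,-12,10] → ·
  covered (3 px):
    · · · · · · · ·
    · · · · · · · ·
    · · · · · █ · ·
    · · · · · · █ ·
    · · · · · · · █
    · · · · · · · ·
    · · · · · · · ·
    · · · · · · · ·
    · · · · · · · ·
    · · · · · · · ·

Answer: 14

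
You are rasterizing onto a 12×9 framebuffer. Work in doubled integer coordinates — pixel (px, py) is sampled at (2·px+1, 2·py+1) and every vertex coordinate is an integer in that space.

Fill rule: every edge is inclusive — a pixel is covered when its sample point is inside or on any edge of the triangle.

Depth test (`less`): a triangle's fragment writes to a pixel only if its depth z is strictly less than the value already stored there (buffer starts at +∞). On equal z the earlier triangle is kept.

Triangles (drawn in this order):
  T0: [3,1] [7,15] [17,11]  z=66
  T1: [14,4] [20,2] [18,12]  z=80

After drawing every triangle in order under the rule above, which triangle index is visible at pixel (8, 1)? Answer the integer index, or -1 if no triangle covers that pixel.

T0:
  2·area = 156  (B↔C swapped to make it positive)
  edge (3, 1)→(17, 11): d=(14,10) inclusive
  edge (17, 11)→(7, 15): d=(-10,4) inclusive
  edge (7, 15)→(3, 1): d=(-4,-14) inclusive
    (1,0)@(3, 1): e=[0,156,0] → █  [on edge]
    (2,0)@(5, 1): e=[-20,148,28] → ·
    (1,1)@(3, 3): e=[28,136,-8] → ·
    (2,1)@(5, 3): e=[8,128,20] → █
    (3,1)@(7, 3): e=[-12,120,48] → ·
    (2,2)@(5, 5): e=[36,108,12] → █
    (3,2)@(7, 5): e=[16,100,40] → █
    (4,2)@(9, 5): e=[-4,92,68] → ·
    (2,3)@(5, 7): e=[64,88,4] → █
    (4,3)@(9, 7): e=[24,72,60] → █
    (5,3)@(11, 7): e=[4,64,88] → █
    (6,3)@(13, 7): e=[-16,56,116] → ·
    (8,5)@(17, 11): e=[0,0,156] → █  [on edge]
    (3,7)@(7, 15): e=[156,0,0] → █  [on edge]
  covered (22 px):
    · █ · · · · · · · · · ·
    · · █ · · · · · · · · ·
    · · █ █ · · · · · · · ·
    · · █ █ █ █ · · · · · ·
    · · · █ █ █ █ · · · · ·
    · · · █ █ █ █ █ █ · · ·
    · · · █ █ █ · · · · · ·
    · · · █ · · · · · · · ·
    · · · · · · · · · · · ·
T1:
  2·area = 56
  edge (14, 4)→(20, 2): d=(6,-2) inclusive
  edge (20, 2)→(18, 12): d=(-2,10) inclusive
  edge (18, 12)→(14, 4): d=(-4,-8) inclusive
    (11,0)@(23, 1): e=[0,-28,84] → ·  [on edge]
    (8,1)@(17, 3): e=[0,28,28] → █  [on edge]
    (9,1)@(19, 3): e=[4,8,44] → █
    (10,1)@(21, 3): e=[8,-12,60] → ·
    (5,2)@(11, 5): e=[0,84,-28] → ·  [on edge]
    (7,2)@(15, 5): e=[8,44,4] → █
    (10,2)@(21, 5): e=[20,-16,52] → ·
    (2,3)@(5, 7): e=[0,140,-84] → ·  [on edge]
    (7,3)@(15, 7): e=[20,40,-4] → ·
    (8,3)@(17, 7): e=[24,20,12] → █
    (9,3)@(19, 7): e=[28,0,28] → █  [on edge]
    (10,3)@(21, 7): e=[32,-20,44] → ·
    (8,8)@(17, 17): e=[84,0,-28] → ·  [on edge]
  covered (8 px):
    · · · · · · · · · · · ·
    · · · · · · · · █ █ · ·
    · · · · · · · █ █ █ · ·
    · · · · · · · · █ █ · ·
    · · · · · · · · █ · · ·
    · · · · · · · · · · · ·
    · · · · · · · · · · · ·
    · · · · · · · · · · · ·
    · · · · · · · · · · · ·

Z-buffer (winner per pixel, '.' = empty):
  . 0 . . . . . . . . . .
  . . 0 . . . . . 1 1 . .
  . . 0 0 . . . 1 1 1 . .
  . . 0 0 0 0 . . 1 1 . .
  . . . 0 0 0 0 . 1 . . .
  . . . 0 0 0 0 0 0 . . .
  . . . 0 0 0 . . . . . .
  . . . 0 . . . . . . . .
  . . . . . . . . . . . .

Answer: 1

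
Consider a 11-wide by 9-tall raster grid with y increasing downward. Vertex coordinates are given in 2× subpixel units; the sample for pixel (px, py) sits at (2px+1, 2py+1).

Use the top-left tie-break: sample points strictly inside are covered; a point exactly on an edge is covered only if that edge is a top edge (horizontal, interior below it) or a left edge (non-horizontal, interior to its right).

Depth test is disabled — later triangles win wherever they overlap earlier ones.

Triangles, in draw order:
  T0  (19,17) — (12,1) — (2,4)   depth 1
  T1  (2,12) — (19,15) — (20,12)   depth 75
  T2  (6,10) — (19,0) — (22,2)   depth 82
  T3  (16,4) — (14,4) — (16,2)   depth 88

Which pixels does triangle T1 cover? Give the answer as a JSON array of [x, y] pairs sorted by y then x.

T0:
  2·area = 181  (B↔C swapped to make it positive)
  edge (19, 17)→(2, 4): d=(-17,-13) top-left  bias=+0
  edge (2, 4)→(12, 1): d=(10,-3) top-left  bias=+0
  edge (12, 1)→(19, 17): d=(7,16) right/bottom  bias=-1
    (3,1)@(7, 3): e=[82,5,94] → X
    (4,1)@(9, 3): e=[108,11,62] → X
    (5,1)@(11, 3): e=[134,17,30] → X
    (6,1)@(13, 3): e=[160,23,-2] → .
    (2,2)@(5, 5): e=[22,19,140] → X
    (6,2)@(13, 5): e=[126,43,12] → X
    (7,2)@(15, 5): e=[152,49,-20] → .
    (2,3)@(5, 7): e=[-12,39,154] → .
    (3,3)@(7, 7): e=[14,45,122] → X
    (7,3)@(15, 7): e=[118,69,-6] → .
    (3,4)@(7, 9): e=[-20,65,136] → .
    (4,4)@(9, 9): e=[6,71,104] → X
    (9,8)@(19, 17): e=[0,181,0] → .  [on edge]
  covered (21 px):
    . . . . . . . . . . .
    . . . X X X . . . . .
    . . X X X X X . . . .
    . . . X X X X . . . .
    . . . . X X X X . . .
    . . . . . . X X . . .
    . . . . . . . X X . .
    . . . . . . . . X . .
    . . . . . . . . . . .
T1:
  2·area = 54  (B↔C swapped to make it positive)
  edge (2, 12)→(20, 12): d=(18,0) top-left  bias=+0
  edge (20, 12)→(19, 15): d=(-1,3) right/bottom  bias=-1
  edge (19, 15)→(2, 12): d=(-17,-3) top-left  bias=+0
    (10,4)@(21, 9): e=[-54,0,108] → .  [on edge]
    (4,6)@(9, 13): e=[18,32,4] → X
    (5,6)@(11, 13): e=[18,26,10] → X
    (6,6)@(13, 13): e=[18,20,16] → X
    (7,6)@(15, 13): e=[18,14,22] → X
    (8,6)@(17, 13): e=[18,8,28] → X
    (9,6)@(19, 13): e=[18,2,34] → X
    (10,6)@(21, 13): e=[18,-4,40] → .
    (4,7)@(9, 15): e=[54,30,-30] → .
    (5,7)@(11, 15): e=[54,24,-24] → .
    (6,7)@(13, 15): e=[54,18,-18] → .
    (7,7)@(15, 15): e=[54,12,-12] → .
    (9,7)@(19, 15): e=[54,0,0] → .  [on edge]
  covered (6 px):
    . . . . . . . . . . .
    . . . . . . . . . . .
    . . . . . . . . . . .
    . . . . . . . . . . .
    . . . . . . . . . . .
    . . . . . . . . . . .
    . . . . X X X X X X .
    . . . . . . . . . . .
    . . . . . . . . . . .
T2:
  2·area = 56
  edge (6, 10)→(19, 0): d=(13,-10) top-left  bias=+0
  edge (19, 0)→(22, 2): d=(3,2) right/bottom  bias=-1
  edge (22, 2)→(6, 10): d=(-16,8) right/bottom  bias=-1
    (9,0)@(19, 1): e=[13,3,40] → X
    (10,0)@(21, 1): e=[33,-1,24] → .
    (8,1)@(17, 3): e=[19,13,24] → X
    (10,1)@(21, 3): e=[59,5,-8] → .
    (6,2)@(13, 5): e=[5,27,24] → X
    (7,2)@(15, 5): e=[25,23,8] → X
    (8,2)@(17, 5): e=[45,19,-8] → .
    (9,2)@(19, 5): e=[65,15,-24] → .
    (5,3)@(11, 7): e=[11,37,8] → X
    (6,3)@(13, 7): e=[31,33,-8] → .
    (7,3)@(15, 7): e=[51,29,-24] → .
    (5,4)@(11, 9): e=[37,43,-24] → .
  covered (6 px):
    . . . . . . . . . X .
    . . . . . . . . X X .
    . . . . . . X X . . .
    . . . . . X . . . . .
    . . . . . . . . . . .
    . . . . . . . . . . .
    . . . . . . . . . . .
    . . . . . . . . . . .
    . . . . . . . . . . .
T3:
  2·area = 4
  edge (16, 4)→(14, 4): d=(-2,0) right/bottom  bias=-1
  edge (14, 4)→(16, 2): d=(2,-2) top-left  bias=+0
  edge (16, 2)→(16, 4): d=(0,2) right/bottom  bias=-1
    (8,0)@(17, 1): e=[6,0,-2] → .  [on edge]
    (7,1)@(15, 3): e=[2,0,2] → X  [on edge]
    (8,1)@(17, 3): e=[2,4,-2] → .
    (6,2)@(13, 5): e=[-2,0,6] → .  [on edge]
    (7,2)@(15, 5): e=[-2,4,2] → .
    (5,3)@(11, 7): e=[-6,0,10] → .  [on edge]
    (4,4)@(9, 9): e=[-10,0,14] → .  [on edge]
    (3,5)@(7, 11): e=[-14,0,18] → .  [on edge]
    (2,6)@(5, 13): e=[-18,0,22] → .  [on edge]
    (1,7)@(3, 15): e=[-22,0,26] → .  [on edge]
    (0,8)@(1, 17): e=[-26,0,30] → .  [on edge]
  covered (1 px):
    . . . . . . . . . . .
    . . . . . . . X . . .
    . . . . . . . . . . .
    . . . . . . . . . . .
    . . . . . . . . . . .
    . . . . . . . . . . .
    . . . . . . . . . . .
    . . . . . . . . . . .
    . . . . . . . . . . .

Result: [[4,6],[5,6],[6,6],[7,6],[8,6],[9,6]]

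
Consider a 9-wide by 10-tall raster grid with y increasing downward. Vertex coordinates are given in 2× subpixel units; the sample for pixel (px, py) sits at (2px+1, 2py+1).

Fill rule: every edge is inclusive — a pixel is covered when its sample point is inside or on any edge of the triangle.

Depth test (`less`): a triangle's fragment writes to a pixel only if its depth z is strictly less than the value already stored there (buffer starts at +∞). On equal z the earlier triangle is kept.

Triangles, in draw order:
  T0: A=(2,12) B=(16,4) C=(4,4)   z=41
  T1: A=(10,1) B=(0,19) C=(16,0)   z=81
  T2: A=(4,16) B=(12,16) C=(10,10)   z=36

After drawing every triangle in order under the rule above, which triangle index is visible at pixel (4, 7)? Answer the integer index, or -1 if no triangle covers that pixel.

T0:
  2·area = 96  (B↔C swapped to make it positive)
  edge (2, 12)→(4, 4): d=(2,-8) inclusive
  edge (4, 4)→(16, 4): d=(12,0) inclusive
  edge (16, 4)→(2, 12): d=(-14,8) inclusive
    (2,2)@(5, 5): e=[10,12,74] → #
    (3,2)@(7, 5): e=[26,12,58] → #
    (4,2)@(9, 5): e=[42,12,42] → #
    (5,2)@(11, 5): e=[58,12,26] → #
    (6,2)@(13, 5): e=[74,12,10] → #
    (7,2)@(15, 5): e=[90,12,-6] → ·
    (2,3)@(5, 7): e=[14,36,46] → #
    (5,3)@(11, 7): e=[62,36,-2] → ·
    (6,3)@(13, 7): e=[78,36,-18] → ·
    (1,4)@(3, 9): e=[2,60,34] → #
    (4,4)@(9, 9): e=[50,60,-14] → ·
    (1,5)@(3, 11): e=[6,84,6] → #
  covered (12 px):
    · · · · · · · · ·
    · · · · · · · · ·
    · · # # # # # · ·
    · · # # # · · · ·
    · # # # · · · · ·
    · # · · · · · · ·
    · · · · · · · · ·
    · · · · · · · · ·
    · · · · · · · · ·
    · · · · · · · · ·
T1:
  2·area = 98  (B↔C swapped to make it positive)
  edge (10, 1)→(16, 0): d=(6,-1) inclusive
  edge (16, 0)→(0, 19): d=(-16,19) inclusive
  edge (0, 19)→(10, 1): d=(10,-18) inclusive
    (5,0)@(11, 1): e=[1,79,18] → #
    (6,0)@(13, 1): e=[3,41,54] → #
    (7,0)@(15, 1): e=[5,3,90] → #
    (8,0)@(17, 1): e=[7,-35,126] → ·
    (4,1)@(9, 3): e=[11,85,2] → #
    (7,1)@(15, 3): e=[17,-29,110] → ·
    (4,2)@(9, 5): e=[23,53,22] → #
    (6,2)@(13, 5): e=[27,-23,94] → ·
    (3,3)@(7, 7): e=[33,59,6] → #
    (5,3)@(11, 7): e=[37,-17,78] → ·
    (3,4)@(7, 9): e=[45,27,26] → #
    (4,4)@(9, 9): e=[47,-11,62] → ·
  covered (14 px):
    · · · · · # # # ·
    · · · · # # # · ·
    · · · · # # · · ·
    · · · # # · · · ·
    · · · # · · · · ·
    · · # · · · · · ·
    · · # · · · · · ·
    · # · · · · · · ·
    · · · · · · · · ·
    · · · · · · · · ·
T2:
  2·area = 48  (B↔C swapped to make it positive)
  edge (4, 16)→(10, 10): d=(6,-6) inclusive
  edge (10, 10)→(12, 16): d=(2,6) inclusive
  edge (12, 16)→(4, 16): d=(-8,0) inclusive
    (3,0)@(7, 1): e=[-72,0,120] → ·  [on edge]
    (8,1)@(17, 3): e=[0,-56,104] → ·  [on edge]
    (7,2)@(15, 5): e=[0,-40,88] → ·  [on edge]
    (4,3)@(9, 7): e=[-24,0,72] → ·  [on edge]
    (6,3)@(13, 7): e=[0,-24,72] → ·  [on edge]
    (5,4)@(11, 9): e=[0,-8,56] → ·  [on edge]
    (4,5)@(9, 11): e=[0,8,40] → #  [on edge]
    (5,5)@(11, 11): e=[12,-4,40] → ·
    (3,6)@(7, 13): e=[0,24,24] → #  [on edge]
    (5,6)@(11, 13): e=[24,0,24] → #  [on edge]
    (6,6)@(13, 13): e=[36,-12,24] → ·
    (2,7)@(5, 15): e=[0,40,8] → #  [on edge]
    (1,8)@(3, 17): e=[0,56,-8] → ·  [on edge]
    (0,9)@(1, 19): e=[0,72,-24] → ·  [on edge]
    (6,9)@(13, 19): e=[72,0,-24] → ·  [on edge]
  covered (8 px):
    · · · · · · · · ·
    · · · · · · · · ·
    · · · · · · · · ·
    · · · · · · · · ·
    · · · · · · · · ·
    · · · · # · · · ·
    · · · # # # · · ·
    · · # # # # · · ·
    · · · · · · · · ·
    · · · · · · · · ·

Z-buffer (winner per pixel, '.' = empty):
  . . . . . 1 1 1 .
  . . . . 1 1 1 . .
  . . 0 0 0 0 0 . .
  . . 0 0 0 . . . .
  . 0 0 0 . . . . .
  . 0 1 . 2 . . . .
  . . 1 2 2 2 . . .
  . 1 2 2 2 2 . . .
  . . . . . . . . .
  . . . . . . . . .

Answer: 2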